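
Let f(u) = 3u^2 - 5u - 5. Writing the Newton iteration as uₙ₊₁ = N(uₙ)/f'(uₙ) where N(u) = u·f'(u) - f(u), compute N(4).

53

f'(u) = 6u - 5.
N(u) = u·f'(u) - f(u) = u·(6u - 5) - (3u^2 - 5u - 5) = 3u^2 + 5.
N(4) = 53.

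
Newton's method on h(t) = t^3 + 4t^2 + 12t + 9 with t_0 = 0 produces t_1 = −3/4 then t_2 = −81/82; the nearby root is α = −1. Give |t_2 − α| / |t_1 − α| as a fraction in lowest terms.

t_1 − α = −3/4 − (−1) = −3/4 + 1 = 1/4, so |t_1 − α| = 1/4.
t_2 − α = −81/82 − (−1) = −81/82 + 1 = 1/82, so |t_2 − α| = 1/82.
Ratio = (1/82) / (1/4) = 2/41.

2/41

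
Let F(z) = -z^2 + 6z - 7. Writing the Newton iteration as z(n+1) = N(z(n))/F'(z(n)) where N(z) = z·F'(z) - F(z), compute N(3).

-2

F'(z) = -2z + 6.
N(z) = z·F'(z) - F(z) = z·(-2z + 6) - (-z^2 + 6z - 7) = -z^2 + 7.
N(3) = -2.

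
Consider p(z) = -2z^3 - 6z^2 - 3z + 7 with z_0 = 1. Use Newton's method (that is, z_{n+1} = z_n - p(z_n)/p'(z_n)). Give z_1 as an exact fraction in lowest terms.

17/21

p'(z) = -6z^2 - 12z - 3.
p(1) = -4, p'(1) = -21, so z_1 = 1 - (-4)/(-21) = 17/21.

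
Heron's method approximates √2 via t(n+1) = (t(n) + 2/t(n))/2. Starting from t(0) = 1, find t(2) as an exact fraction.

t(1) = (1 + 2/1)/2 = 3/2.
t(2) = (3/2 + 2/(3/2))/2 = 17/12.

17/12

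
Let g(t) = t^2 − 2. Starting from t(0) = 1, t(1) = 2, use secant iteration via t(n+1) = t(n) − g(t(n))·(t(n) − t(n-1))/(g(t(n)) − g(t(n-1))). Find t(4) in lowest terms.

58/41

g(1) = −1, g(2) = 2. t(2) = 2 − 2·(2 − 1)/(2 − (−1)) = 4/3.
g(2) = 2, g(4/3) = −2/9. t(3) = (4/3) − (−2/9)·((4/3) − 2)/((−2/9) − 2) = 7/5.
g(4/3) = −2/9, g(7/5) = −1/25. t(4) = (7/5) − (−1/25)·((7/5) − (4/3))/((−1/25) − (−2/9)) = 58/41.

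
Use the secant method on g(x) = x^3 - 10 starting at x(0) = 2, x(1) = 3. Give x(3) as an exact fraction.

g(2) = -2, g(3) = 17. x(2) = 3 - 17·(3 - 2)/(17 - (-2)) = 40/19.
g(3) = 17, g(40/19) = -4590/6859. x(3) = (40/19) - (-4590/6859)·((40/19) - 3)/((-4590/6859) - 17) = 15250/7129.

15250/7129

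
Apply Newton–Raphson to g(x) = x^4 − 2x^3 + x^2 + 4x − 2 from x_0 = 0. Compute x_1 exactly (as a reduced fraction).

1/2

g'(x) = 4x^3 − 6x^2 + 2x + 4.
g(0) = −2, g'(0) = 4, so x_1 = 0 − (−2)/4 = 1/2.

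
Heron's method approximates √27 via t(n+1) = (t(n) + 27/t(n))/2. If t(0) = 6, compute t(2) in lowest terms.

t(1) = (6 + 27/6)/2 = 21/4.
t(2) = (21/4 + 27/(21/4))/2 = 291/56.

291/56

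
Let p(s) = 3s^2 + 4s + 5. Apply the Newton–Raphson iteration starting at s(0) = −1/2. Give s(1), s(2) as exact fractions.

p'(s) = 6s + 4.
p(−1/2) = 15/4, p'(−1/2) = 1, so s(1) = (−1/2) − (15/4)/1 = −17/4.
p(−17/4) = 675/16, p'(−17/4) = −43/2, so s(2) = (−17/4) − (675/16)/(−43/2) = −787/344.

s(1) = −17/4, s(2) = −787/344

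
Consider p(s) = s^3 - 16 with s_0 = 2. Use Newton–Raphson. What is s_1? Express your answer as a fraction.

8/3

p'(s) = 3s^2.
p(2) = -8, p'(2) = 12, so s_1 = 2 - (-8)/12 = 8/3.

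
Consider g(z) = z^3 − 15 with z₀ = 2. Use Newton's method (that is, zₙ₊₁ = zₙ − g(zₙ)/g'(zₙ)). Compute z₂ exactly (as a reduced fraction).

g'(z) = 3z^2.
g(2) = −7, g'(2) = 12, so z₁ = 2 − (−7)/12 = 31/12.
g(31/12) = 3871/1728, g'(31/12) = 961/48, so z₂ = (31/12) − (3871/1728)/(961/48) = 42751/17298.

42751/17298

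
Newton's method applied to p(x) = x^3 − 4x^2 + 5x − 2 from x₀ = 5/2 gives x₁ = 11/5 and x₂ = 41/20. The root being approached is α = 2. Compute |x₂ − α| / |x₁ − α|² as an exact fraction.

x₁ − α = 11/5 − 2 = 1/5, so |x₁ − α| = 1/5.
x₂ − α = 41/20 − 2 = 1/20, so |x₂ − α| = 1/20.
|x₁ − α|² = 1/25.
Ratio = (1/20) / (1/25) = 5/4.

5/4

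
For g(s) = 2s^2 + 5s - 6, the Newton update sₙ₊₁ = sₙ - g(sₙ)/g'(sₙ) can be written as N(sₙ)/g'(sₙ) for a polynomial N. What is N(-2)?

g'(s) = 4s + 5.
N(s) = s·g'(s) - g(s) = s·(4s + 5) - (2s^2 + 5s - 6) = 2s^2 + 6.
N(-2) = 14.

14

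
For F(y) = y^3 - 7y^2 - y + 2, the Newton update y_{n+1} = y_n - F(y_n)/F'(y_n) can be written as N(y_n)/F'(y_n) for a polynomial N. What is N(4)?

14

F'(y) = 3y^2 - 14y - 1.
N(y) = y·F'(y) - F(y) = y·(3y^2 - 14y - 1) - (y^3 - 7y^2 - y + 2) = 2y^3 - 7y^2 - 2.
N(4) = 14.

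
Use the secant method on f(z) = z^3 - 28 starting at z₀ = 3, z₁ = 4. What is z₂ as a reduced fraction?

112/37

f(3) = -1, f(4) = 36. z₂ = 4 - 36·(4 - 3)/(36 - (-1)) = 112/37.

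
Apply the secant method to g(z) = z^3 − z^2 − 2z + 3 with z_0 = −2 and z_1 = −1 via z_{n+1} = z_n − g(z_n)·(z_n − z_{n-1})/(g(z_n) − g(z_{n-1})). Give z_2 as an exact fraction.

−11/8

g(−2) = −5, g(−1) = 3. z_2 = (−1) − 3·((−1) − (−2))/(3 − (−5)) = −11/8.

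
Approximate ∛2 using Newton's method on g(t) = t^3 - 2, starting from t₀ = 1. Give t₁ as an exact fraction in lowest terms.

4/3

g'(t) = 3t^2.
g(1) = -1, g'(1) = 3, so t₁ = 1 - (-1)/3 = 4/3.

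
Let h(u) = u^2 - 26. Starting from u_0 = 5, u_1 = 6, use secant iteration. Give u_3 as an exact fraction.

h(5) = -1, h(6) = 10. u_2 = 6 - 10·(6 - 5)/(10 - (-1)) = 56/11.
h(6) = 10, h(56/11) = -10/121. u_3 = (56/11) - (-10/121)·((56/11) - 6)/((-10/121) - 10) = 311/61.

311/61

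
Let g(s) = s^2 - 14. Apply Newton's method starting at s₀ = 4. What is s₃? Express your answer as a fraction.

g'(s) = 2s.
g(4) = 2, g'(4) = 8, so s₁ = 4 - 2/8 = 15/4.
g(15/4) = 1/16, g'(15/4) = 15/2, so s₂ = (15/4) - (1/16)/(15/2) = 449/120.
g(449/120) = 1/14400, g'(449/120) = 449/60, so s₃ = (449/120) - (1/14400)/(449/60) = 403201/107760.

403201/107760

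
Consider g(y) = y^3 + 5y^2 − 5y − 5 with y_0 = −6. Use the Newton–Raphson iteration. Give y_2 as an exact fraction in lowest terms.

g'(y) = 3y^2 + 10y − 5.
g(−6) = −11, g'(−6) = 43, so y_1 = (−6) − (−11)/43 = −247/43.
g(−247/43) = −66308/79507, g'(−247/43) = 67572/1849, so y_2 = (−247/43) − (−66308/79507)/(67572/1849) = −4155994/726399.

−4155994/726399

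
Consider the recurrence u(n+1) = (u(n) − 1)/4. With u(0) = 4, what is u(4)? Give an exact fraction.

u(1) = (4 − 1)/4 = 3/4.
u(2) = ((3/4) − 1)/4 = −1/16.
u(3) = ((−1/16) − 1)/4 = −17/64.
u(4) = ((−17/64) − 1)/4 = −81/256.

−81/256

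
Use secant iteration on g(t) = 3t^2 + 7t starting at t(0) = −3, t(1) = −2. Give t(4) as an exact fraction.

−1458/625

g(−3) = 6, g(−2) = −2. t(2) = (−2) − (−2)·((−2) − (−3))/((−2) − 6) = −9/4.
g(−2) = −2, g(−9/4) = −9/16. t(3) = (−9/4) − (−9/16)·((−9/4) − (−2))/((−9/16) − (−2)) = −54/23.
g(−9/4) = −9/16, g(−54/23) = 54/529. t(4) = (−54/23) − (54/529)·((−54/23) − (−9/4))/((54/529) − (−9/16)) = −1458/625.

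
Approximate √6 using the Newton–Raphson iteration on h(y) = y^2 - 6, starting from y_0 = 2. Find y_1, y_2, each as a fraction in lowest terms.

h'(y) = 2y.
h(2) = -2, h'(2) = 4, so y_1 = 2 - (-2)/4 = 5/2.
h(5/2) = 1/4, h'(5/2) = 5, so y_2 = (5/2) - (1/4)/5 = 49/20.

y_1 = 5/2, y_2 = 49/20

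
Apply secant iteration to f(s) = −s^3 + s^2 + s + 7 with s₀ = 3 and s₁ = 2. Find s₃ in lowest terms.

f(3) = −8, f(2) = 5. s₂ = 2 − 5·(2 − 3)/(5 − (−8)) = 31/13.
f(2) = 5, f(31/13) = 3320/2197. s₃ = (31/13) − (3320/2197)·((31/13) − 2)/((3320/2197) − 5) = 3911/1533.

3911/1533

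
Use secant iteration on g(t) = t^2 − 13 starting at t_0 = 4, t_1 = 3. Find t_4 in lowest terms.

g(4) = 3, g(3) = −4. t_2 = 3 − (−4)·(3 − 4)/((−4) − 3) = 25/7.
g(3) = −4, g(25/7) = −12/49. t_3 = (25/7) − (−12/49)·((25/7) − 3)/((−12/49) − (−4)) = 83/23.
g(25/7) = −12/49, g(83/23) = 12/529. t_4 = (83/23) − (12/529)·((83/23) − (25/7))/((12/529) − (−12/49)) = 1042/289.

1042/289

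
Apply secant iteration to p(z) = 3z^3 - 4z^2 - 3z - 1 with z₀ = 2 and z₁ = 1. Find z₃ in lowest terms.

p(2) = 1, p(1) = -5. z₂ = 1 - (-5)·(1 - 2)/((-5) - 1) = 11/6.
p(1) = -5, p(11/6) = -35/24. z₃ = (11/6) - (-35/24)·((11/6) - 1)/((-35/24) - (-5)) = 37/17.

37/17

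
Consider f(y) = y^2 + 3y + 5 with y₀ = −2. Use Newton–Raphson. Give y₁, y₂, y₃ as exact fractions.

y₁ = 1, y₂ = −4/5, y₃ = −109/35

f'(y) = 2y + 3.
f(−2) = 3, f'(−2) = −1, so y₁ = (−2) − 3/(−1) = 1.
f(1) = 9, f'(1) = 5, so y₂ = 1 − 9/5 = −4/5.
f(−4/5) = 81/25, f'(−4/5) = 7/5, so y₃ = (−4/5) − (81/25)/(7/5) = −109/35.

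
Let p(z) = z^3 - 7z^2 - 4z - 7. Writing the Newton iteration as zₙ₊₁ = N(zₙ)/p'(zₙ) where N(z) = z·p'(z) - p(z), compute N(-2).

p'(z) = 3z^2 - 14z - 4.
N(z) = z·p'(z) - p(z) = z·(3z^2 - 14z - 4) - (z^3 - 7z^2 - 4z - 7) = 2z^3 - 7z^2 + 7.
N(-2) = -37.

-37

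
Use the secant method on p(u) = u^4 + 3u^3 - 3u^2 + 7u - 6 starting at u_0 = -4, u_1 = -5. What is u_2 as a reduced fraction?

p(-4) = -18, p(-5) = 134. u_2 = (-5) - 134·((-5) - (-4))/(134 - (-18)) = -313/76.

-313/76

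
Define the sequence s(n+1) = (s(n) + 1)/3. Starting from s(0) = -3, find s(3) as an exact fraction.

10/27

s(1) = ((-3) + 1)/3 = -2/3.
s(2) = ((-2/3) + 1)/3 = 1/9.
s(3) = ((1/9) + 1)/3 = 10/27.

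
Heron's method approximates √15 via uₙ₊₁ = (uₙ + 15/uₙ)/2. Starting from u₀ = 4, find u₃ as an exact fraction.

7380481/1905632

u₁ = (4 + 15/4)/2 = 31/8.
u₂ = (31/8 + 15/(31/8))/2 = 1921/496.
u₃ = (1921/496 + 15/(1921/496))/2 = 7380481/1905632.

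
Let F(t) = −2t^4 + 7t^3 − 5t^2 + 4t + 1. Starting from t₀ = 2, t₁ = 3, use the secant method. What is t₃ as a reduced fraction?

84666/29437

F(2) = 13, F(3) = −5. t₂ = 3 − (−5)·(3 − 2)/((−5) − 13) = 49/18.
F(3) = −5, F(49/18) = 81575/13122. t₃ = (49/18) − (81575/13122)·((49/18) − 3)/((81575/13122) − (−5)) = 84666/29437.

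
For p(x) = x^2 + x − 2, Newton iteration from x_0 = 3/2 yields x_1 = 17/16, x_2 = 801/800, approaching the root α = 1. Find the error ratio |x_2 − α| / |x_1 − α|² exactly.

8/25

x_1 − α = 17/16 − 1 = 1/16, so |x_1 − α| = 1/16.
x_2 − α = 801/800 − 1 = 1/800, so |x_2 − α| = 1/800.
|x_1 − α|² = 1/256.
Ratio = (1/800) / (1/256) = 8/25.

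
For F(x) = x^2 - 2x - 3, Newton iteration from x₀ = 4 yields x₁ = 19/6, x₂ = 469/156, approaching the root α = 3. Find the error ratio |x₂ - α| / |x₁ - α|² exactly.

x₁ - α = 19/6 - 3 = 1/6, so |x₁ - α| = 1/6.
x₂ - α = 469/156 - 3 = 1/156, so |x₂ - α| = 1/156.
|x₁ - α|² = 1/36.
Ratio = (1/156) / (1/36) = 3/13.

3/13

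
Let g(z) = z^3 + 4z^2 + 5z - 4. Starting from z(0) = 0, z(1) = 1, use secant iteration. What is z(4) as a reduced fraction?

g(0) = -4, g(1) = 6. z(2) = 1 - 6·(1 - 0)/(6 - (-4)) = 2/5.
g(1) = 6, g(2/5) = -162/125. z(3) = (2/5) - (-162/125)·((2/5) - 1)/((-162/125) - 6) = 77/152.
g(2/5) = -162/125, g(77/152) = -1090827/3511808. z(4) = (77/152) - (-1090827/3511808)·((77/152) - (2/5))/((-1090827/3511808) - (-162/125)) = 2884666/5340241.

2884666/5340241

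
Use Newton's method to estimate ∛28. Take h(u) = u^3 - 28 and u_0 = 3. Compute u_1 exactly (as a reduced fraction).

82/27

h'(u) = 3u^2.
h(3) = -1, h'(3) = 27, so u_1 = 3 - (-1)/27 = 82/27.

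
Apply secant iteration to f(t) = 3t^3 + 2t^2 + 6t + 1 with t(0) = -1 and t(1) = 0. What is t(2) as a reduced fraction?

f(-1) = -6, f(0) = 1. t(2) = 0 - 1·(0 - (-1))/(1 - (-6)) = -1/7.

-1/7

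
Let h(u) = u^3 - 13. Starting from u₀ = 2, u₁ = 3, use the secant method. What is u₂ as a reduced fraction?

h(2) = -5, h(3) = 14. u₂ = 3 - 14·(3 - 2)/(14 - (-5)) = 43/19.

43/19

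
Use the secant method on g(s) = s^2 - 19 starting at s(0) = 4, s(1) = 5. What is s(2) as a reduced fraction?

13/3

g(4) = -3, g(5) = 6. s(2) = 5 - 6·(5 - 4)/(6 - (-3)) = 13/3.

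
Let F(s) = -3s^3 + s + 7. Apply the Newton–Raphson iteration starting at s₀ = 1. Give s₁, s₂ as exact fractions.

s₁ = 13/8, s₂ = 8383/5828

F'(s) = -9s^2 + 1.
F(1) = 5, F'(1) = -8, so s₁ = 1 - 5/(-8) = 13/8.
F(13/8) = -2175/512, F'(13/8) = -1457/64, so s₂ = (13/8) - (-2175/512)/(-1457/64) = 8383/5828.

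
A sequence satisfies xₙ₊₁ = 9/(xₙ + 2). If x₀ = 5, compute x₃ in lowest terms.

207/109

x₁ = 9/(5 + 2) = 9/7.
x₂ = 9/(9/7 + 2) = 63/23.
x₃ = 9/(63/23 + 2) = 207/109.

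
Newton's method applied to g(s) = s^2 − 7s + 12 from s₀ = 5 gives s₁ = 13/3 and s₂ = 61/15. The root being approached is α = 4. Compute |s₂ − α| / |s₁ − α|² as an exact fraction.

3/5

s₁ − α = 13/3 − 4 = 1/3, so |s₁ − α| = 1/3.
s₂ − α = 61/15 − 4 = 1/15, so |s₂ − α| = 1/15.
|s₁ − α|² = 1/9.
Ratio = (1/15) / (1/9) = 3/5.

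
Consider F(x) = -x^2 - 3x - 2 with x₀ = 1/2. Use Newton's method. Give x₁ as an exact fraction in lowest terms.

-7/16

F'(x) = -2x - 3.
F(1/2) = -15/4, F'(1/2) = -4, so x₁ = (1/2) - (-15/4)/(-4) = -7/16.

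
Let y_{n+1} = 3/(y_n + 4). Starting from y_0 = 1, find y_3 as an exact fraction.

y_1 = 3/(1 + 4) = 3/5.
y_2 = 3/(3/5 + 4) = 15/23.
y_3 = 3/(15/23 + 4) = 69/107.

69/107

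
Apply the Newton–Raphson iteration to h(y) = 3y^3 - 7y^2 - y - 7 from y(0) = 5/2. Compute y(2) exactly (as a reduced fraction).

h'(y) = 9y^2 - 14y - 1.
h(5/2) = -51/8, h'(5/2) = 81/4, so y(1) = (5/2) - (-51/8)/(81/4) = 76/27.
h(76/27) = 10693/6561, h'(76/27) = 2503/81, so y(2) = (76/27) - (10693/6561)/(2503/81) = 559991/202743.

559991/202743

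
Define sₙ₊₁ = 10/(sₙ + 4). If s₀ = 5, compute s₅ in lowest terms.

s₁ = 10/(5 + 4) = 10/9.
s₂ = 10/(10/9 + 4) = 45/23.
s₃ = 10/(45/23 + 4) = 230/137.
s₄ = 10/(230/137 + 4) = 685/389.
s₅ = 10/(685/389 + 4) = 3890/2241.

3890/2241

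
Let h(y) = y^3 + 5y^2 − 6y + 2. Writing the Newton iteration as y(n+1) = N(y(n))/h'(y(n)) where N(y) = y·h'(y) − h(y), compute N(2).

h'(y) = 3y^2 + 10y − 6.
N(y) = y·h'(y) − h(y) = y·(3y^2 + 10y − 6) − (y^3 + 5y^2 − 6y + 2) = 2y^3 + 5y^2 − 2.
N(2) = 34.

34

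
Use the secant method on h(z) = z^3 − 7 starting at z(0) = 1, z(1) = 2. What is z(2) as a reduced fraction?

h(1) = −6, h(2) = 1. z(2) = 2 − 1·(2 − 1)/(1 − (−6)) = 13/7.

13/7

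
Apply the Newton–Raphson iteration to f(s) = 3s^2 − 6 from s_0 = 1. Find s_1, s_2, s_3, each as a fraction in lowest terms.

f'(s) = 6s.
f(1) = −3, f'(1) = 6, so s_1 = 1 − (−3)/6 = 3/2.
f(3/2) = 3/4, f'(3/2) = 9, so s_2 = (3/2) − (3/4)/9 = 17/12.
f(17/12) = 1/48, f'(17/12) = 17/2, so s_3 = (17/12) − (1/48)/(17/2) = 577/408.

s_1 = 3/2, s_2 = 17/12, s_3 = 577/408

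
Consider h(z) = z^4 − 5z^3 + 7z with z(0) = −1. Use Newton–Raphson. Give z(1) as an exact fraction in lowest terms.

h'(z) = 4z^3 − 15z^2 + 7.
h(−1) = −1, h'(−1) = −12, so z(1) = (−1) − (−1)/(−12) = −13/12.

−13/12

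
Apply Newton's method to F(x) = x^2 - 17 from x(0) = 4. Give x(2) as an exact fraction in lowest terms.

2177/528

F'(x) = 2x.
F(4) = -1, F'(4) = 8, so x(1) = 4 - (-1)/8 = 33/8.
F(33/8) = 1/64, F'(33/8) = 33/4, so x(2) = (33/8) - (1/64)/(33/4) = 2177/528.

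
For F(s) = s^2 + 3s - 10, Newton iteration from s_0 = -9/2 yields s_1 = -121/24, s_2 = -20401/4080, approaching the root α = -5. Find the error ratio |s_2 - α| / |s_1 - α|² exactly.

12/85

s_1 - α = -121/24 - (-5) = -121/24 + 5 = -1/24, so |s_1 - α| = 1/24.
s_2 - α = -20401/4080 - (-5) = -20401/4080 + 5 = -1/4080, so |s_2 - α| = 1/4080.
|s_1 - α|² = 1/576.
Ratio = (1/4080) / (1/576) = 12/85.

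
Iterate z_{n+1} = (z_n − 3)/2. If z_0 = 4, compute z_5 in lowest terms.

−89/32

z_1 = (4 − 3)/2 = 1/2.
z_2 = ((1/2) − 3)/2 = −5/4.
z_3 = ((−5/4) − 3)/2 = −17/8.
z_4 = ((−17/8) − 3)/2 = −41/16.
z_5 = ((−41/16) − 3)/2 = −89/32.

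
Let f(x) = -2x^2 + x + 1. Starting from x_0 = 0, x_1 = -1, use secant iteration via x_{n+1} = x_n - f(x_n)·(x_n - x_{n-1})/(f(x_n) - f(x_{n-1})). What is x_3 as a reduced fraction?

f(0) = 1, f(-1) = -2. x_2 = (-1) - (-2)·((-1) - 0)/((-2) - 1) = -1/3.
f(-1) = -2, f(-1/3) = 4/9. x_3 = (-1/3) - (4/9)·((-1/3) - (-1))/((4/9) - (-2)) = -5/11.

-5/11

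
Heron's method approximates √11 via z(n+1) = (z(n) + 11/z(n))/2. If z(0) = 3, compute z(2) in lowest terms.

199/60

z(1) = (3 + 11/3)/2 = 10/3.
z(2) = (10/3 + 11/(10/3))/2 = 199/60.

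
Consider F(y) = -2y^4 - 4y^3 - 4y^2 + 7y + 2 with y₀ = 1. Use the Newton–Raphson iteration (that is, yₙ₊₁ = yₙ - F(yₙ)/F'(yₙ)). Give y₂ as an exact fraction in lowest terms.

F'(y) = -8y^3 - 12y^2 - 8y + 7.
F(1) = -1, F'(1) = -21, so y₁ = 1 - (-1)/(-21) = 20/21.
F(20/21) = -12098/194481, F'(20/21) = -170533/9261, so y₂ = (20/21) - (-12098/194481)/(-170533/9261) = 1132854/1193731.

1132854/1193731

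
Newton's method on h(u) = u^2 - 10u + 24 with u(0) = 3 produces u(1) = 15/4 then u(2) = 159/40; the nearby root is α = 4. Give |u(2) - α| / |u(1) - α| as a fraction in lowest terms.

u(1) - α = 15/4 - 4 = -1/4, so |u(1) - α| = 1/4.
u(2) - α = 159/40 - 4 = -1/40, so |u(2) - α| = 1/40.
Ratio = (1/40) / (1/4) = 1/10.

1/10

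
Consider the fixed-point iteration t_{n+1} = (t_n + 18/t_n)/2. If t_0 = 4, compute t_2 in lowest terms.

577/136

t_1 = (4 + 18/4)/2 = 17/4.
t_2 = (17/4 + 18/(17/4))/2 = 577/136.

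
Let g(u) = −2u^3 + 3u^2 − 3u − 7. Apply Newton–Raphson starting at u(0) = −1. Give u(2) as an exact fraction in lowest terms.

−43421/46665

g'(u) = −6u^2 + 6u − 3.
g(−1) = 1, g'(−1) = −15, so u(1) = (−1) − 1/(−15) = −14/15.
g(−14/15) = 133/3375, g'(−14/15) = −1037/75, so u(2) = (−14/15) − (133/3375)/(−1037/75) = −43421/46665.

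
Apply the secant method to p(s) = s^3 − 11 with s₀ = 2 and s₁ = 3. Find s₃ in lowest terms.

16025/7267

p(2) = −3, p(3) = 16. s₂ = 3 − 16·(3 − 2)/(16 − (−3)) = 41/19.
p(3) = 16, p(41/19) = −6528/6859. s₃ = (41/19) − (−6528/6859)·((41/19) − 3)/((−6528/6859) − 16) = 16025/7267.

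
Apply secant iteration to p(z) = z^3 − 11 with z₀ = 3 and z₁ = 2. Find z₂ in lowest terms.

p(3) = 16, p(2) = −3. z₂ = 2 − (−3)·(2 − 3)/((−3) − 16) = 41/19.

41/19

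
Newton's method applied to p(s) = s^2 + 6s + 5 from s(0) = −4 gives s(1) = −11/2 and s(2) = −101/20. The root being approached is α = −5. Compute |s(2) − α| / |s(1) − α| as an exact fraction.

1/10

s(1) − α = −11/2 − (−5) = −11/2 + 5 = −1/2, so |s(1) − α| = 1/2.
s(2) − α = −101/20 − (−5) = −101/20 + 5 = −1/20, so |s(2) − α| = 1/20.
Ratio = (1/20) / (1/2) = 1/10.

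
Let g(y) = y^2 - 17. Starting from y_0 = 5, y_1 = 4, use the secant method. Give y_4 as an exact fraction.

11153/2705

g(5) = 8, g(4) = -1. y_2 = 4 - (-1)·(4 - 5)/((-1) - 8) = 37/9.
g(4) = -1, g(37/9) = -8/81. y_3 = (37/9) - (-8/81)·((37/9) - 4)/((-8/81) - (-1)) = 301/73.
g(37/9) = -8/81, g(301/73) = 8/5329. y_4 = (301/73) - (8/5329)·((301/73) - (37/9))/((8/5329) - (-8/81)) = 11153/2705.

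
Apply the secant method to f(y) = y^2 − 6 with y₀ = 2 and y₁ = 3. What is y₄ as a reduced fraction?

f(2) = −2, f(3) = 3. y₂ = 3 − 3·(3 − 2)/(3 − (−2)) = 12/5.
f(3) = 3, f(12/5) = −6/25. y₃ = (12/5) − (−6/25)·((12/5) − 3)/((−6/25) − 3) = 22/9.
f(12/5) = −6/25, f(22/9) = −2/81. y₄ = (22/9) − (−2/81)·((22/9) − (12/5))/((−2/81) − (−6/25)) = 267/109.

267/109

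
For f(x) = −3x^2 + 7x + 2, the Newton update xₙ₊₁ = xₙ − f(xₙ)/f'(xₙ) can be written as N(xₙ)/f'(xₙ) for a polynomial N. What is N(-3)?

f'(x) = −6x + 7.
N(x) = x·f'(x) − f(x) = x·(−6x + 7) − (−3x^2 + 7x + 2) = −3x^2 − 2.
N(-3) = −29.

−29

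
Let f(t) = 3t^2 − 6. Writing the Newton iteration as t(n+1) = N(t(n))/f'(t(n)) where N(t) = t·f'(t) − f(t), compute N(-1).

f'(t) = 6t.
N(t) = t·f'(t) − f(t) = t·(6t) − (3t^2 − 6) = 3t^2 + 6.
N(-1) = 9.

9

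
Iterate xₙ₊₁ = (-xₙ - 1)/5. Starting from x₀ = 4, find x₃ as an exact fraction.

-1/5

x₁ = (-4 - 1)/5 = -1.
x₂ = (-(-1) - 1)/5 = 0.
x₃ = (-0 - 1)/5 = -1/5.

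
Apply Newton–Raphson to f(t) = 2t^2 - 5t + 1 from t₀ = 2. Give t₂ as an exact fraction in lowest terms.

f'(t) = 4t - 5.
f(2) = -1, f'(2) = 3, so t₁ = 2 - (-1)/3 = 7/3.
f(7/3) = 2/9, f'(7/3) = 13/3, so t₂ = (7/3) - (2/9)/(13/3) = 89/39.

89/39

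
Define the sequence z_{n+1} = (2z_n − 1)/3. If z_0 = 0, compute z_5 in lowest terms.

−211/243

z_1 = (2·0 − 1)/3 = −1/3.
z_2 = (2·(−1/3) − 1)/3 = −5/9.
z_3 = (2·(−5/9) − 1)/3 = −19/27.
z_4 = (2·(−19/27) − 1)/3 = −65/81.
z_5 = (2·(−65/81) − 1)/3 = −211/243.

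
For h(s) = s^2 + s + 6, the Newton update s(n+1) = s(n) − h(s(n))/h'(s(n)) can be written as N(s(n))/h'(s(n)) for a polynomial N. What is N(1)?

−5

h'(s) = 2s + 1.
N(s) = s·h'(s) − h(s) = s·(2s + 1) − (s^2 + s + 6) = s^2 − 6.
N(1) = −5.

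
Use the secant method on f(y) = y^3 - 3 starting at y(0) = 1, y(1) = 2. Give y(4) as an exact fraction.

20671423/14273229

f(1) = -2, f(2) = 5. y(2) = 2 - 5·(2 - 1)/(5 - (-2)) = 9/7.
f(2) = 5, f(9/7) = -300/343. y(3) = (9/7) - (-300/343)·((9/7) - 2)/((-300/343) - 5) = 561/403.
f(9/7) = -300/343, f(561/403) = -19794000/65450827. y(4) = (561/403) - (-19794000/65450827)·((561/403) - (9/7))/((-19794000/65450827) - (-300/343)) = 20671423/14273229.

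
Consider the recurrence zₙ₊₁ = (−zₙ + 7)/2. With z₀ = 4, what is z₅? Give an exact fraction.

73/32

z₁ = (−4 + 7)/2 = 3/2.
z₂ = (−(3/2) + 7)/2 = 11/4.
z₃ = (−(11/4) + 7)/2 = 17/8.
z₄ = (−(17/8) + 7)/2 = 39/16.
z₅ = (−(39/16) + 7)/2 = 73/32.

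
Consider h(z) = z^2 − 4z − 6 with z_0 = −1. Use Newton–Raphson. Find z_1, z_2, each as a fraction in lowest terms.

z_1 = −7/6, z_2 = −265/228

h'(z) = 2z − 4.
h(−1) = −1, h'(−1) = −6, so z_1 = (−1) − (−1)/(−6) = −7/6.
h(−7/6) = 1/36, h'(−7/6) = −19/3, so z_2 = (−7/6) − (1/36)/(−19/3) = −265/228.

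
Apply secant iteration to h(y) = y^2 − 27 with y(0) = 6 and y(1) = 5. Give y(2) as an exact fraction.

57/11

h(6) = 9, h(5) = −2. y(2) = 5 − (−2)·(5 − 6)/((−2) − 9) = 57/11.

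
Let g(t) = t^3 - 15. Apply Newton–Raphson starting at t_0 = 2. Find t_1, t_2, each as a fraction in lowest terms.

t_1 = 31/12, t_2 = 42751/17298

g'(t) = 3t^2.
g(2) = -7, g'(2) = 12, so t_1 = 2 - (-7)/12 = 31/12.
g(31/12) = 3871/1728, g'(31/12) = 961/48, so t_2 = (31/12) - (3871/1728)/(961/48) = 42751/17298.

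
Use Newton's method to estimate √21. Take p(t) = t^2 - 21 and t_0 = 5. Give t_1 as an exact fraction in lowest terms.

23/5

p'(t) = 2t.
p(5) = 4, p'(5) = 10, so t_1 = 5 - 4/10 = 23/5.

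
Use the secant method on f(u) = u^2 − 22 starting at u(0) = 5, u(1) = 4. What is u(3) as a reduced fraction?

f(5) = 3, f(4) = −6. u(2) = 4 − (−6)·(4 − 5)/((−6) − 3) = 14/3.
f(4) = −6, f(14/3) = −2/9. u(3) = (14/3) − (−2/9)·((14/3) − 4)/((−2/9) − (−6)) = 61/13.

61/13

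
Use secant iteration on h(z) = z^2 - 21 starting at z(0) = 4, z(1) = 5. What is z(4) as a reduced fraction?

4051/884

h(4) = -5, h(5) = 4. z(2) = 5 - 4·(5 - 4)/(4 - (-5)) = 41/9.
h(5) = 4, h(41/9) = -20/81. z(3) = (41/9) - (-20/81)·((41/9) - 5)/((-20/81) - 4) = 197/43.
h(41/9) = -20/81, h(197/43) = -20/1849. z(4) = (197/43) - (-20/1849)·((197/43) - (41/9))/((-20/1849) - (-20/81)) = 4051/884.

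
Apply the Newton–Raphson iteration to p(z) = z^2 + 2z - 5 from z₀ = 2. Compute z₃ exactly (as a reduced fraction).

p'(z) = 2z + 2.
p(2) = 3, p'(2) = 6, so z₁ = 2 - 3/6 = 3/2.
p(3/2) = 1/4, p'(3/2) = 5, so z₂ = (3/2) - (1/4)/5 = 29/20.
p(29/20) = 1/400, p'(29/20) = 49/10, so z₃ = (29/20) - (1/400)/(49/10) = 2841/1960.

2841/1960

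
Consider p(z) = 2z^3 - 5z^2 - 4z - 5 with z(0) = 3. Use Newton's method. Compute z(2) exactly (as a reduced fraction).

3263/980

p'(z) = 6z^2 - 10z - 4.
p(3) = -8, p'(3) = 20, so z(1) = 3 - (-8)/20 = 17/5.
p(17/5) = 276/125, p'(17/5) = 784/25, so z(2) = (17/5) - (276/125)/(784/25) = 3263/980.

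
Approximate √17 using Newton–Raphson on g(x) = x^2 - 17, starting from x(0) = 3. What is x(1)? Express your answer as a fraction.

13/3

g'(x) = 2x.
g(3) = -8, g'(3) = 6, so x(1) = 3 - (-8)/6 = 13/3.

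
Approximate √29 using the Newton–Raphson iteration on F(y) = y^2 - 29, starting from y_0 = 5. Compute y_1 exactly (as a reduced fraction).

27/5

F'(y) = 2y.
F(5) = -4, F'(5) = 10, so y_1 = 5 - (-4)/10 = 27/5.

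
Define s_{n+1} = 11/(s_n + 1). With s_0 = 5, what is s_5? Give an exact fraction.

2970/1183

s_1 = 11/(5 + 1) = 11/6.
s_2 = 11/(11/6 + 1) = 66/17.
s_3 = 11/(66/17 + 1) = 187/83.
s_4 = 11/(187/83 + 1) = 913/270.
s_5 = 11/(913/270 + 1) = 2970/1183.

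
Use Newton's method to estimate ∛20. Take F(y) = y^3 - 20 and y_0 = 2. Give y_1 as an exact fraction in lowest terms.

3

F'(y) = 3y^2.
F(2) = -12, F'(2) = 12, so y_1 = 2 - (-12)/12 = 3.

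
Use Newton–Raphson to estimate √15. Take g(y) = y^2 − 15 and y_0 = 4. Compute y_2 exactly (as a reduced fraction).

g'(y) = 2y.
g(4) = 1, g'(4) = 8, so y_1 = 4 − 1/8 = 31/8.
g(31/8) = 1/64, g'(31/8) = 31/4, so y_2 = (31/8) − (1/64)/(31/4) = 1921/496.

1921/496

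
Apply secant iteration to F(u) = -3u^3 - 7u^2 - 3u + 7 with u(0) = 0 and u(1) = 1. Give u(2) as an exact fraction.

F(0) = 7, F(1) = -6. u(2) = 1 - (-6)·(1 - 0)/((-6) - 7) = 7/13.

7/13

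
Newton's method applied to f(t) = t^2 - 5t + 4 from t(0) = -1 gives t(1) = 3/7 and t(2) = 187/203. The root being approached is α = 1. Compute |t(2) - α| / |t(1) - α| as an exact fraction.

4/29

t(1) - α = 3/7 - 1 = -4/7, so |t(1) - α| = 4/7.
t(2) - α = 187/203 - 1 = -16/203, so |t(2) - α| = 16/203.
Ratio = (16/203) / (4/7) = 4/29.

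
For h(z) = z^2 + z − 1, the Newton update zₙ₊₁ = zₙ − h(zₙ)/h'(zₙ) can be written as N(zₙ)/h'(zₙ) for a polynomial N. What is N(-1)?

2

h'(z) = 2z + 1.
N(z) = z·h'(z) − h(z) = z·(2z + 1) − (z^2 + z − 1) = z^2 + 1.
N(-1) = 2.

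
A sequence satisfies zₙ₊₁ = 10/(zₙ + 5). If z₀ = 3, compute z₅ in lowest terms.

z₁ = 10/(3 + 5) = 5/4.
z₂ = 10/(5/4 + 5) = 8/5.
z₃ = 10/(8/5 + 5) = 50/33.
z₄ = 10/(50/33 + 5) = 66/43.
z₅ = 10/(66/43 + 5) = 430/281.

430/281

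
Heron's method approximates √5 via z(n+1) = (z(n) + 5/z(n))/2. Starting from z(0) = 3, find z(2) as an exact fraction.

z(1) = (3 + 5/3)/2 = 7/3.
z(2) = (7/3 + 5/(7/3))/2 = 47/21.

47/21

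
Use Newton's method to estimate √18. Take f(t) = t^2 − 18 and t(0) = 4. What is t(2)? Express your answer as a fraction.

f'(t) = 2t.
f(4) = −2, f'(4) = 8, so t(1) = 4 − (−2)/8 = 17/4.
f(17/4) = 1/16, f'(17/4) = 17/2, so t(2) = (17/4) − (1/16)/(17/2) = 577/136.

577/136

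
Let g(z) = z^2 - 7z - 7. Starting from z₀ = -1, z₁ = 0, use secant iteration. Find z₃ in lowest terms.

-8/9

g(-1) = 1, g(0) = -7. z₂ = 0 - (-7)·(0 - (-1))/((-7) - 1) = -7/8.
g(0) = -7, g(-7/8) = -7/64. z₃ = (-7/8) - (-7/64)·((-7/8) - 0)/((-7/64) - (-7)) = -8/9.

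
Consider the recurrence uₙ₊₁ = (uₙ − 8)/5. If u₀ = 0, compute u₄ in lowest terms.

u₁ = (0 − 8)/5 = −8/5.
u₂ = ((−8/5) − 8)/5 = −48/25.
u₃ = ((−48/25) − 8)/5 = −248/125.
u₄ = ((−248/125) − 8)/5 = −1248/625.

−1248/625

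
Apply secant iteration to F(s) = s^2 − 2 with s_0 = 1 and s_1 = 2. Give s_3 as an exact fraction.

7/5

F(1) = −1, F(2) = 2. s_2 = 2 − 2·(2 − 1)/(2 − (−1)) = 4/3.
F(2) = 2, F(4/3) = −2/9. s_3 = (4/3) − (−2/9)·((4/3) − 2)/((−2/9) − 2) = 7/5.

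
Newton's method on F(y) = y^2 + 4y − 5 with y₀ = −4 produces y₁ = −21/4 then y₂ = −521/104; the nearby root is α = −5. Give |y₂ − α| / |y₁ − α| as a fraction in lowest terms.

y₁ − α = −21/4 − (−5) = −21/4 + 5 = −1/4, so |y₁ − α| = 1/4.
y₂ − α = −521/104 − (−5) = −521/104 + 5 = −1/104, so |y₂ − α| = 1/104.
Ratio = (1/104) / (1/4) = 1/26.

1/26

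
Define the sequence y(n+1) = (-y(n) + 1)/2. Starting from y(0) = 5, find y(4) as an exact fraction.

y(1) = (-5 + 1)/2 = -2.
y(2) = (-(-2) + 1)/2 = 3/2.
y(3) = (-(3/2) + 1)/2 = -1/4.
y(4) = (-(-1/4) + 1)/2 = 5/8.

5/8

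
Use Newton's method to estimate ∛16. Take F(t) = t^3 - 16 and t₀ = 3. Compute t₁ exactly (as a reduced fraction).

F'(t) = 3t^2.
F(3) = 11, F'(3) = 27, so t₁ = 3 - 11/27 = 70/27.

70/27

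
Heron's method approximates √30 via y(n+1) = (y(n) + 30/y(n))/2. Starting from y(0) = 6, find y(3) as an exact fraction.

y(1) = (6 + 30/6)/2 = 11/2.
y(2) = (11/2 + 30/(11/2))/2 = 241/44.
y(3) = (241/44 + 30/(241/44))/2 = 116161/21208.

116161/21208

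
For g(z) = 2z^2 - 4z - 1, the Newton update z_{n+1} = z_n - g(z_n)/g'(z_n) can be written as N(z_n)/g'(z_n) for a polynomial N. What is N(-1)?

3

g'(z) = 4z - 4.
N(z) = z·g'(z) - g(z) = z·(4z - 4) - (2z^2 - 4z - 1) = 2z^2 + 1.
N(-1) = 3.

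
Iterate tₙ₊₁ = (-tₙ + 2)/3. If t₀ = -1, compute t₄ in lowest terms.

t₁ = (-(-1) + 2)/3 = 1.
t₂ = (-1 + 2)/3 = 1/3.
t₃ = (-(1/3) + 2)/3 = 5/9.
t₄ = (-(5/9) + 2)/3 = 13/27.

13/27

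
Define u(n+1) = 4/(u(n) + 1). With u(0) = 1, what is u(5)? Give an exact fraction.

76/47

u(1) = 4/(1 + 1) = 2.
u(2) = 4/(2 + 1) = 4/3.
u(3) = 4/(4/3 + 1) = 12/7.
u(4) = 4/(12/7 + 1) = 28/19.
u(5) = 4/(28/19 + 1) = 76/47.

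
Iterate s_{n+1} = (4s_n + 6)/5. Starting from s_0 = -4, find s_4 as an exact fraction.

238/125

s_1 = (4·(-4) + 6)/5 = -2.
s_2 = (4·(-2) + 6)/5 = -2/5.
s_3 = (4·(-2/5) + 6)/5 = 22/25.
s_4 = (4·(22/25) + 6)/5 = 238/125.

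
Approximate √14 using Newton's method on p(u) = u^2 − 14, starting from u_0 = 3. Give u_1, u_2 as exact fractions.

p'(u) = 2u.
p(3) = −5, p'(3) = 6, so u_1 = 3 − (−5)/6 = 23/6.
p(23/6) = 25/36, p'(23/6) = 23/3, so u_2 = (23/6) − (25/36)/(23/3) = 1033/276.

u_1 = 23/6, u_2 = 1033/276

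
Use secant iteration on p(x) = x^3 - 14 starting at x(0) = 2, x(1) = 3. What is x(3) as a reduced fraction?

18386/7693

p(2) = -6, p(3) = 13. x(2) = 3 - 13·(3 - 2)/(13 - (-6)) = 44/19.
p(3) = 13, p(44/19) = -10842/6859. x(3) = (44/19) - (-10842/6859)·((44/19) - 3)/((-10842/6859) - 13) = 18386/7693.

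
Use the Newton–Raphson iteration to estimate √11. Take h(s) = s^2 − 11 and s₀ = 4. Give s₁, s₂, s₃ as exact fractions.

s₁ = 27/8, s₂ = 1433/432, s₃ = 4106353/1238112

h'(s) = 2s.
h(4) = 5, h'(4) = 8, so s₁ = 4 − 5/8 = 27/8.
h(27/8) = 25/64, h'(27/8) = 27/4, so s₂ = (27/8) − (25/64)/(27/4) = 1433/432.
h(1433/432) = 625/186624, h'(1433/432) = 1433/216, so s₃ = (1433/432) − (625/186624)/(1433/216) = 4106353/1238112.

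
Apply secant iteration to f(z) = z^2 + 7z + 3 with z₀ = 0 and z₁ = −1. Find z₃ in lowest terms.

−5/11

f(0) = 3, f(−1) = −3. z₂ = (−1) − (−3)·((−1) − 0)/((−3) − 3) = −1/2.
f(−1) = −3, f(−1/2) = −1/4. z₃ = (−1/2) − (−1/4)·((−1/2) − (−1))/((−1/4) − (−3)) = −5/11.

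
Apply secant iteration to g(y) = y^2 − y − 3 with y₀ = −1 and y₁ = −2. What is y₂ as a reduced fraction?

−5/4

g(−1) = −1, g(−2) = 3. y₂ = (−2) − 3·((−2) − (−1))/(3 − (−1)) = −5/4.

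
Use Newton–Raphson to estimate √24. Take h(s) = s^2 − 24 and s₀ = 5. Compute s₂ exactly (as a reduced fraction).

h'(s) = 2s.
h(5) = 1, h'(5) = 10, so s₁ = 5 − 1/10 = 49/10.
h(49/10) = 1/100, h'(49/10) = 49/5, so s₂ = (49/10) − (1/100)/(49/5) = 4801/980.

4801/980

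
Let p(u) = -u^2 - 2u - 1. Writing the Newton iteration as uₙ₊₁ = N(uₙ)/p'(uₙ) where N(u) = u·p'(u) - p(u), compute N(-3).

p'(u) = -2u - 2.
N(u) = u·p'(u) - p(u) = u·(-2u - 2) - (-u^2 - 2u - 1) = -u^2 + 1.
N(-3) = -8.

-8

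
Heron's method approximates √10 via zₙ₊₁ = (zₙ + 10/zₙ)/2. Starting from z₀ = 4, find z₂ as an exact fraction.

z₁ = (4 + 10/4)/2 = 13/4.
z₂ = (13/4 + 10/(13/4))/2 = 329/104.

329/104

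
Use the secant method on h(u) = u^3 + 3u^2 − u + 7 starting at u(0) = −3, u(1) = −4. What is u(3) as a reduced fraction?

−679/181

h(−3) = 10, h(−4) = −5. u(2) = (−4) − (−5)·((−4) − (−3))/((−5) − 10) = −11/3.
h(−4) = −5, h(−11/3) = 46/27. u(3) = (−11/3) − (46/27)·((−11/3) − (−4))/((46/27) − (−5)) = −679/181.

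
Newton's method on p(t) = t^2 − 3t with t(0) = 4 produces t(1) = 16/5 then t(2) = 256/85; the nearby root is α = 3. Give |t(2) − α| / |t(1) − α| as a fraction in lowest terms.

1/17

t(1) − α = 16/5 − 3 = 1/5, so |t(1) − α| = 1/5.
t(2) − α = 256/85 − 3 = 1/85, so |t(2) − α| = 1/85.
Ratio = (1/85) / (1/5) = 1/17.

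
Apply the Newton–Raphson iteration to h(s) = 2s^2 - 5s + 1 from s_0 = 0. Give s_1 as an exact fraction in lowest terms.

1/5

h'(s) = 4s - 5.
h(0) = 1, h'(0) = -5, so s_1 = 0 - 1/(-5) = 1/5.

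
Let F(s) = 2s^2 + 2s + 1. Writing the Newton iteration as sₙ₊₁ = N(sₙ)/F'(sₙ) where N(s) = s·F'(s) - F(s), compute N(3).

F'(s) = 4s + 2.
N(s) = s·F'(s) - F(s) = s·(4s + 2) - (2s^2 + 2s + 1) = 2s^2 - 1.
N(3) = 17.

17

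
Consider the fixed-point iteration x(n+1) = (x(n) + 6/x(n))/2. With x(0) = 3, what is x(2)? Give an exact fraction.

49/20

x(1) = (3 + 6/3)/2 = 5/2.
x(2) = (5/2 + 6/(5/2))/2 = 49/20.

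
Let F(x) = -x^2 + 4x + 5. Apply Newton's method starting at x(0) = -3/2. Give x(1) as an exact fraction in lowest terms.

-29/28

F'(x) = -2x + 4.
F(-3/2) = -13/4, F'(-3/2) = 7, so x(1) = (-3/2) - (-13/4)/7 = -29/28.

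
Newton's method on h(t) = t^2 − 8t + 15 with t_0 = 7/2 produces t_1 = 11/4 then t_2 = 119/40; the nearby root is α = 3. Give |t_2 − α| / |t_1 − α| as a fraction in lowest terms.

1/10

t_1 − α = 11/4 − 3 = −1/4, so |t_1 − α| = 1/4.
t_2 − α = 119/40 − 3 = −1/40, so |t_2 − α| = 1/40.
Ratio = (1/40) / (1/4) = 1/10.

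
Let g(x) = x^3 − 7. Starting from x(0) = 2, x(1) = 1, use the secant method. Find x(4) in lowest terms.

g(2) = 1, g(1) = −6. x(2) = 1 − (−6)·(1 − 2)/((−6) − 1) = 13/7.
g(1) = −6, g(13/7) = −204/343. x(3) = (13/7) − (−204/343)·((13/7) − 1)/((−204/343) − (−6)) = 201/103.
g(13/7) = −204/343, g(201/103) = 471512/1092727. x(4) = (201/103) − (471512/1092727)·((201/103) − (13/7))/((471512/1092727) − (−204/343)) = 10814185/5656543.

10814185/5656543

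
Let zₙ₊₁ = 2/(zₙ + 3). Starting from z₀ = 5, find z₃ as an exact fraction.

z₁ = 2/(5 + 3) = 1/4.
z₂ = 2/(1/4 + 3) = 8/13.
z₃ = 2/(8/13 + 3) = 26/47.

26/47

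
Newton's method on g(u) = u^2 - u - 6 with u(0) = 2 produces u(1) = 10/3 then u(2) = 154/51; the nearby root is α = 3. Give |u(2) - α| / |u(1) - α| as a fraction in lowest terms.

1/17

u(1) - α = 10/3 - 3 = 1/3, so |u(1) - α| = 1/3.
u(2) - α = 154/51 - 3 = 1/51, so |u(2) - α| = 1/51.
Ratio = (1/51) / (1/3) = 1/17.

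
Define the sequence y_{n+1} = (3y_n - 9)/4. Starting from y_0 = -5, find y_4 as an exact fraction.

y_1 = (3·(-5) - 9)/4 = -6.
y_2 = (3·(-6) - 9)/4 = -27/4.
y_3 = (3·(-27/4) - 9)/4 = -117/16.
y_4 = (3·(-117/16) - 9)/4 = -495/64.

-495/64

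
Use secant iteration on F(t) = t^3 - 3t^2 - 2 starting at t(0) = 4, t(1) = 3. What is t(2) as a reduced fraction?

25/8

F(4) = 14, F(3) = -2. t(2) = 3 - (-2)·(3 - 4)/((-2) - 14) = 25/8.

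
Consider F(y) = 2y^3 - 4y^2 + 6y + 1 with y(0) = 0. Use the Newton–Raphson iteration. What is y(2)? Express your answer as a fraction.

F'(y) = 6y^2 - 8y + 6.
F(0) = 1, F'(0) = 6, so y(1) = 0 - 1/6 = -1/6.
F(-1/6) = -13/108, F'(-1/6) = 15/2, so y(2) = (-1/6) - (-13/108)/(15/2) = -61/405.

-61/405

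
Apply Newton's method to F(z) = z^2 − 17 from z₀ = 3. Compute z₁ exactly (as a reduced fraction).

F'(z) = 2z.
F(3) = −8, F'(3) = 6, so z₁ = 3 − (−8)/6 = 13/3.

13/3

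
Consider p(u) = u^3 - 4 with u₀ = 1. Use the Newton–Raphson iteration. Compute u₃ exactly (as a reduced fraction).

358/225

p'(u) = 3u^2.
p(1) = -3, p'(1) = 3, so u₁ = 1 - (-3)/3 = 2.
p(2) = 4, p'(2) = 12, so u₂ = 2 - 4/12 = 5/3.
p(5/3) = 17/27, p'(5/3) = 25/3, so u₃ = (5/3) - (17/27)/(25/3) = 358/225.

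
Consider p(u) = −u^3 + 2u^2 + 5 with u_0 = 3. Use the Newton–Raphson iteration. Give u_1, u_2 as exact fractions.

u_1 = 41/15, u_2 = 104287/38745

p'(u) = −3u^2 + 4u.
p(3) = −4, p'(3) = −15, so u_1 = 3 − (−4)/(−15) = 41/15.
p(41/15) = −1616/3375, p'(41/15) = −287/25, so u_2 = (41/15) − (−1616/3375)/(−287/25) = 104287/38745.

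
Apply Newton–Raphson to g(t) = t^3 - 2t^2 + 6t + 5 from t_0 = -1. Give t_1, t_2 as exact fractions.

g'(t) = 3t^2 - 4t + 6.
g(-1) = -4, g'(-1) = 13, so t_1 = (-1) - (-4)/13 = -9/13.
g(-9/13) = -976/2197, g'(-9/13) = 1725/169, so t_2 = (-9/13) - (-976/2197)/(1725/169) = -14549/22425.

t_1 = -9/13, t_2 = -14549/22425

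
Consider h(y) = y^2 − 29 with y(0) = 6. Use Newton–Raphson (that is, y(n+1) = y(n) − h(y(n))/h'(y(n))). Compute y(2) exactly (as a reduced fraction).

h'(y) = 2y.
h(6) = 7, h'(6) = 12, so y(1) = 6 − 7/12 = 65/12.
h(65/12) = 49/144, h'(65/12) = 65/6, so y(2) = (65/12) − (49/144)/(65/6) = 8401/1560.

8401/1560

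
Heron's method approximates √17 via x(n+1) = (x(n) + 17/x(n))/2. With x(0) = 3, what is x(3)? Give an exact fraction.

x(1) = (3 + 17/3)/2 = 13/3.
x(2) = (13/3 + 17/(13/3))/2 = 161/39.
x(3) = (161/39 + 17/(161/39))/2 = 25889/6279.

25889/6279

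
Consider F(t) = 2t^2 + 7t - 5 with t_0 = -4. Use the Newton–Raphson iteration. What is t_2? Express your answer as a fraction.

-3143/765

F'(t) = 4t + 7.
F(-4) = -1, F'(-4) = -9, so t_1 = (-4) - (-1)/(-9) = -37/9.
F(-37/9) = 2/81, F'(-37/9) = -85/9, so t_2 = (-37/9) - (2/81)/(-85/9) = -3143/765.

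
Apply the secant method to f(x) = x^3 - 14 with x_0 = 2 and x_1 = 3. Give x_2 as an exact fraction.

f(2) = -6, f(3) = 13. x_2 = 3 - 13·(3 - 2)/(13 - (-6)) = 44/19.

44/19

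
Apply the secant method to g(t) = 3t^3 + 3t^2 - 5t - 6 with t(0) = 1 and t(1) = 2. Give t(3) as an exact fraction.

g(1) = -5, g(2) = 20. t(2) = 2 - 20·(2 - 1)/(20 - (-5)) = 6/5.
g(2) = 20, g(6/5) = -312/125. t(3) = (6/5) - (-312/125)·((6/5) - 2)/((-312/125) - 20) = 906/703.

906/703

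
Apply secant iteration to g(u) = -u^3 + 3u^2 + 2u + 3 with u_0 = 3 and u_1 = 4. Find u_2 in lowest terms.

51/14

g(3) = 9, g(4) = -5. u_2 = 4 - (-5)·(4 - 3)/((-5) - 9) = 51/14.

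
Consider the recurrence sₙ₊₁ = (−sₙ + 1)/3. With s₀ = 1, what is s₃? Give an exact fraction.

s₁ = (−1 + 1)/3 = 0.
s₂ = (−0 + 1)/3 = 1/3.
s₃ = (−(1/3) + 1)/3 = 2/9.

2/9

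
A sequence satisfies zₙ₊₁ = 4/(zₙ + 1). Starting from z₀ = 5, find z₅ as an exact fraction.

148/105

z₁ = 4/(5 + 1) = 2/3.
z₂ = 4/(2/3 + 1) = 12/5.
z₃ = 4/(12/5 + 1) = 20/17.
z₄ = 4/(20/17 + 1) = 68/37.
z₅ = 4/(68/37 + 1) = 148/105.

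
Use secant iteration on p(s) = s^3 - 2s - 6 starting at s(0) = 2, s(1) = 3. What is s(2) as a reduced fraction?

36/17

p(2) = -2, p(3) = 15. s(2) = 3 - 15·(3 - 2)/(15 - (-2)) = 36/17.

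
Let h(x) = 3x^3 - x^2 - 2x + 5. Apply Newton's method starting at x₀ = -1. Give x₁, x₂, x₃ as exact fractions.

x₁ = -4/3, x₂ = -63/50, x₃ = -1161866/925525

h'(x) = 9x^2 - 2x - 2.
h(-1) = 3, h'(-1) = 9, so x₁ = (-1) - 3/9 = -4/3.
h(-4/3) = -11/9, h'(-4/3) = 50/3, so x₂ = (-4/3) - (-11/9)/(50/3) = -63/50.
h(-63/50) = -8591/125000, h'(-63/50) = 37021/2500, so x₃ = (-63/50) - (-8591/125000)/(37021/2500) = -1161866/925525.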